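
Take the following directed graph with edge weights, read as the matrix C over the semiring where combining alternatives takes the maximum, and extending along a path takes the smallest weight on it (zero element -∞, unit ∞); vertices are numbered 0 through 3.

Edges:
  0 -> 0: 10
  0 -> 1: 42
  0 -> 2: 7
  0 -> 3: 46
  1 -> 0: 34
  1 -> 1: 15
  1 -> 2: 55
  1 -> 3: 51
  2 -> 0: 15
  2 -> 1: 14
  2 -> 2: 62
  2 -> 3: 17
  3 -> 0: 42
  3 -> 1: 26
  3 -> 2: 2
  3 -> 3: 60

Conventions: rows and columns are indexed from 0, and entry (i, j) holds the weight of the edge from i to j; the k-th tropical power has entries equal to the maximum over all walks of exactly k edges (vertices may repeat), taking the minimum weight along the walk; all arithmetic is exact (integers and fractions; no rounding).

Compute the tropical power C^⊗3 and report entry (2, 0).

C^⊗2:
  [42, 26, 42, 46]
  [42, 34, 55, 51]
  [17, 17, 62, 17]
  [42, 42, 26, 60]
C^⊗3:
  [42, 42, 42, 46]
  [42, 42, 55, 51]
  [17, 17, 62, 17]
  [42, 42, 42, 60]
Key observation: the optimum is the walk 2->2->3->0, with weight 62 min 17 min 42 = 17.
Optimal value attained by: walk 2->2->3->0.
Answer: (C^⊗3)[2][0] = 17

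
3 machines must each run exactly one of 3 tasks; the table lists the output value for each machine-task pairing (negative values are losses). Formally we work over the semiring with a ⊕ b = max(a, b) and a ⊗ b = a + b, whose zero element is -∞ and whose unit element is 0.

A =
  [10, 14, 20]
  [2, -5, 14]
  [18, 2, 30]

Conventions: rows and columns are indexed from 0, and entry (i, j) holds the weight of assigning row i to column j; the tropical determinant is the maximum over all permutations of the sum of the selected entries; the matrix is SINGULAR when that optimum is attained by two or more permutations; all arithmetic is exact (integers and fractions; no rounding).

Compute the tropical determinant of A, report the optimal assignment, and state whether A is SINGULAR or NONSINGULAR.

σ = (0, 1, 2): 10 + (-5) + 30 = 35
σ = (0, 2, 1): 10 + 14 + 2 = 26
σ = (1, 0, 2): 14 + 2 + 30 = 46
σ = (1, 2, 0): 14 + 14 + 18 = 46
σ = (2, 0, 1): 20 + 2 + 2 = 24
σ = (2, 1, 0): 20 + (-5) + 18 = 33
Optimal value attained by: σ = (1, 0, 2).
Answer: det⊕(A) = 46; verdict: SINGULAR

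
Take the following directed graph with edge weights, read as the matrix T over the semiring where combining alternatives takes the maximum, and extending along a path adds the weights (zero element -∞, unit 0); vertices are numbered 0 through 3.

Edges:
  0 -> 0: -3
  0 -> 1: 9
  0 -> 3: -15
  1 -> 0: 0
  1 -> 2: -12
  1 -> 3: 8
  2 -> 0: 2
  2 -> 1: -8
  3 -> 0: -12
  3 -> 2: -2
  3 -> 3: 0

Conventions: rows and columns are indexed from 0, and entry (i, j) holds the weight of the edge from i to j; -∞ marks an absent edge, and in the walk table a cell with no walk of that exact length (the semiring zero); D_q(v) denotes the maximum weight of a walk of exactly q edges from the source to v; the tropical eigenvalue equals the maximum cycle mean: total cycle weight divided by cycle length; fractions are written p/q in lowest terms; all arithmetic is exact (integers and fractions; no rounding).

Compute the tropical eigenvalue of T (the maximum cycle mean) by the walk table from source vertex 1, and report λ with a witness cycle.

q=0: [-∞, 0, -∞, -∞]
q=1: [0, -∞, -12, 8]
q=2: [-3, 9, 6, 8]
q=3: [9, 6, 6, 17]
q=4: [8, 18, 15, 17]
Optimal cycle mean attained by: cycle 0->1->0, total 9 + 0, length 2.
Answer: λ = 9/2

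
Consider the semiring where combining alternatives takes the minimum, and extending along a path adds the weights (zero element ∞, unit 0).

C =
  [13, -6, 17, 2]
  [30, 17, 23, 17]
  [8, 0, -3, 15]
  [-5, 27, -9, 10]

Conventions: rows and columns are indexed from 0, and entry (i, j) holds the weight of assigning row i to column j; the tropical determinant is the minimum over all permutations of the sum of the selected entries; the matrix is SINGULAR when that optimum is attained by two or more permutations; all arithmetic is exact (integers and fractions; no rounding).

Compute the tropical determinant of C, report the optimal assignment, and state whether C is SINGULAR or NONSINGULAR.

σ = (0, 1, 2, 3): 13 + 17 + (-3) + 10 = 37
σ = (0, 1, 3, 2): 13 + 17 + 15 + (-9) = 36
σ = (0, 2, 1, 3): 13 + 23 + 0 + 10 = 46
σ = (0, 2, 3, 1): 13 + 23 + 15 + 27 = 78
σ = (0, 3, 1, 2): 13 + 17 + 0 + (-9) = 21
σ = (0, 3, 2, 1): 13 + 17 + (-3) + 27 = 54
σ = (1, 0, 2, 3): (-6) + 30 + (-3) + 10 = 31
σ = (1, 0, 3, 2): (-6) + 30 + 15 + (-9) = 30
σ = (1, 2, 0, 3): (-6) + 23 + 8 + 10 = 35
σ = (1, 2, 3, 0): (-6) + 23 + 15 + (-5) = 27
σ = (1, 3, 0, 2): (-6) + 17 + 8 + (-9) = 10
σ = (1, 3, 2, 0): (-6) + 17 + (-3) + (-5) = 3
σ = (2, 0, 1, 3): 17 + 30 + 0 + 10 = 57
σ = (2, 0, 3, 1): 17 + 30 + 15 + 27 = 89
σ = (2, 1, 0, 3): 17 + 17 + 8 + 10 = 52
σ = (2, 1, 3, 0): 17 + 17 + 15 + (-5) = 44
σ = (2, 3, 0, 1): 17 + 17 + 8 + 27 = 69
σ = (2, 3, 1, 0): 17 + 17 + 0 + (-5) = 29
σ = (3, 0, 1, 2): 2 + 30 + 0 + (-9) = 23
σ = (3, 0, 2, 1): 2 + 30 + (-3) + 27 = 56
σ = (3, 1, 0, 2): 2 + 17 + 8 + (-9) = 18
σ = (3, 1, 2, 0): 2 + 17 + (-3) + (-5) = 11
σ = (3, 2, 0, 1): 2 + 23 + 8 + 27 = 60
σ = (3, 2, 1, 0): 2 + 23 + 0 + (-5) = 20
Optimal value attained by: σ = (1, 3, 2, 0).
Answer: det⊕(C) = 3; verdict: NONSINGULAR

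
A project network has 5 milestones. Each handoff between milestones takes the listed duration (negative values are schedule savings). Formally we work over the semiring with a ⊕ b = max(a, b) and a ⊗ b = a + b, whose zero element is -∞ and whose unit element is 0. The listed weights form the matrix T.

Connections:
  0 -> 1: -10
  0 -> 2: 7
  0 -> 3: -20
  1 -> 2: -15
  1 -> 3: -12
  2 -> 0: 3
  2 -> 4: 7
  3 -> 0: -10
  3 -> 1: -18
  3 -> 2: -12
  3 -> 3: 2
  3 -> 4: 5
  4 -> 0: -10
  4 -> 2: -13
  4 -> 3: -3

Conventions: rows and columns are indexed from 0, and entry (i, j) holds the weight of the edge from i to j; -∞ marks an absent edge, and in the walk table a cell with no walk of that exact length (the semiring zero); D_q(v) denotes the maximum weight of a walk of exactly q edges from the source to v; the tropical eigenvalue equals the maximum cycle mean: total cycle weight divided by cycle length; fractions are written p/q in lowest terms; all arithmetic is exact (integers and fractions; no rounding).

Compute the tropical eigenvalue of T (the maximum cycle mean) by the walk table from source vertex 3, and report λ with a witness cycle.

q=0: [-∞, -∞, -∞, 0, -∞]
q=1: [-10, -18, -12, 2, 5]
q=2: [-5, -16, -3, 4, 7]
q=3: [0, -14, 2, 6, 9]
q=4: [5, -10, 7, 8, 11]
q=5: [10, -5, 12, 10, 14]
Optimal cycle mean attained by: cycle 0->2->0, total 7 + 3, length 2.
Answer: λ = 5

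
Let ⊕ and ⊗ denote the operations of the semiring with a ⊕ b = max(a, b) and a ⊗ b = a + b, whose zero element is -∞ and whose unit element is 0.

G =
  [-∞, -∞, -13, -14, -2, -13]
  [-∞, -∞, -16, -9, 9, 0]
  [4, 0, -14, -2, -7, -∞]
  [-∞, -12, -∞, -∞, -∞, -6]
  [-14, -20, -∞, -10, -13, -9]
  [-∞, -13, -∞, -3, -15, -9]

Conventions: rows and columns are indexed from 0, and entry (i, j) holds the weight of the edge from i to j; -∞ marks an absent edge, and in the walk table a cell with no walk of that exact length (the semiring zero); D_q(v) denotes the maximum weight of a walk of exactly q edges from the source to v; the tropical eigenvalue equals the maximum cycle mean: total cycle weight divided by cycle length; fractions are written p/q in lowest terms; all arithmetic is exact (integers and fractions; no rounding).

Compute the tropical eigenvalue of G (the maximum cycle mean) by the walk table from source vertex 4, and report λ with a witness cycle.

q=0: [-∞, -∞, -∞, -∞, 0, -∞]
q=1: [-14, -20, -∞, -10, -13, -9]
q=2: [-27, -22, -27, -12, -11, -16]
q=3: [-23, -24, -38, -19, -13, -18]
q=4: [-27, -31, -36, -21, -15, -22]
q=5: [-29, -33, -40, -25, -22, -24]
q=6: [-36, -37, -42, -27, -24, -31]
Optimal cycle mean attained by: cycle 1->4->5->3->1, total 9 + (-9) + (-3) + (-12), length 4.
Answer: λ = -15/4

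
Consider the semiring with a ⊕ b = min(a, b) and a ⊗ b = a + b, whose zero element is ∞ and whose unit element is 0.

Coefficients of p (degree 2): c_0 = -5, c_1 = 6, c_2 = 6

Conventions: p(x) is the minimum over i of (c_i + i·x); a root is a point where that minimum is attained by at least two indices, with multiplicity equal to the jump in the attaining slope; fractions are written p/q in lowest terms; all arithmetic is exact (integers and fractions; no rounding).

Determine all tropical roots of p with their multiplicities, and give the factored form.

hull edge (i=0, c=-5) to (i=2, c=6): slope 11/2, span 2
Factored form: p(x) = 6 ⊗ (x ⊕ (-11/2)) ⊗ (x ⊕ (-11/2))
Answer: roots = -11/2 (mult 2)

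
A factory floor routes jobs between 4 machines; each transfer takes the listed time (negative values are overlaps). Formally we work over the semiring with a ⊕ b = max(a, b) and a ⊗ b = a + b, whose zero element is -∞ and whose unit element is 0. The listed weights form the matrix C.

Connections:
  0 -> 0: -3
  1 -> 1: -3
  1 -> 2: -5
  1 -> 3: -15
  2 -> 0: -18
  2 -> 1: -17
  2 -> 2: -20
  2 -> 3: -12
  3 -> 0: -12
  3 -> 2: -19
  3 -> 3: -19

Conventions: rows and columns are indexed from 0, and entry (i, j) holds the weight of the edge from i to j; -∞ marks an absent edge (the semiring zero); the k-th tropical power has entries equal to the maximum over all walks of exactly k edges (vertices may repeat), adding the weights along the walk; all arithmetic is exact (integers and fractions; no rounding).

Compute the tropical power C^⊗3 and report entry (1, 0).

C^⊗2:
  [-6, -∞, -∞, -∞]
  [-23, -6, -8, -17]
  [-21, -20, -22, -31]
  [-15, -36, -38, -31]
C^⊗3:
  [-9, -∞, -∞, -∞]
  [-26, -9, -11, -20]
  [-24, -23, -25, -34]
  [-18, -39, -41, -50]
Key observation: the optimum is the walk 1->1->2->0, with weight (-3) + (-5) + (-18) = -26.
Optimal value attained by: walk 1->1->2->0.
Answer: (C^⊗3)[1][0] = -26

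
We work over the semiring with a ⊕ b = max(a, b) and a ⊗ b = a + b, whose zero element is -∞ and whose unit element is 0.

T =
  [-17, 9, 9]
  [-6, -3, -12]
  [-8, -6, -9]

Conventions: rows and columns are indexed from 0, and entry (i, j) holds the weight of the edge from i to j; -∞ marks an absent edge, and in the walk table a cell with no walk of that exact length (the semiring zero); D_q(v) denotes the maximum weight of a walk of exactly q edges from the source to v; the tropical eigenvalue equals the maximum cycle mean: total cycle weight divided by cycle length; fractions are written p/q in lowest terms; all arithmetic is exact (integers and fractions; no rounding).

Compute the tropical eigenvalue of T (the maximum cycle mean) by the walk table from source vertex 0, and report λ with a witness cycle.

q=0: [0, -∞, -∞]
q=1: [-17, 9, 9]
q=2: [3, 6, 0]
q=3: [0, 12, 12]
Optimal cycle mean attained by: cycle 0->1->0, total 9 + (-6), length 2.
Answer: λ = 3/2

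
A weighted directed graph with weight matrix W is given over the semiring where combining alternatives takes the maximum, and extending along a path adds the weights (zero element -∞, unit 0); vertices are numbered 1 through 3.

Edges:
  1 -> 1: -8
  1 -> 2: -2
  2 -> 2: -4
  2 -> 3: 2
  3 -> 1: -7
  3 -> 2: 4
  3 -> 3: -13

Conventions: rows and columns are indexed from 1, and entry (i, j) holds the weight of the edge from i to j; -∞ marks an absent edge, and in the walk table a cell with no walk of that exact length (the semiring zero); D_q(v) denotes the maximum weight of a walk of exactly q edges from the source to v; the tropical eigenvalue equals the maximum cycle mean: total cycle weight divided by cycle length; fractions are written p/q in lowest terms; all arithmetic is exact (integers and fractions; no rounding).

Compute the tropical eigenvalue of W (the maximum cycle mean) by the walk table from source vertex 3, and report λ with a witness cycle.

q=0: [-∞, -∞, 0]
q=1: [-7, 4, -13]
q=2: [-15, 0, 6]
q=3: [-1, 10, 2]
Optimal cycle mean attained by: cycle 2->3->2, total 2 + 4, length 2.
Answer: λ = 3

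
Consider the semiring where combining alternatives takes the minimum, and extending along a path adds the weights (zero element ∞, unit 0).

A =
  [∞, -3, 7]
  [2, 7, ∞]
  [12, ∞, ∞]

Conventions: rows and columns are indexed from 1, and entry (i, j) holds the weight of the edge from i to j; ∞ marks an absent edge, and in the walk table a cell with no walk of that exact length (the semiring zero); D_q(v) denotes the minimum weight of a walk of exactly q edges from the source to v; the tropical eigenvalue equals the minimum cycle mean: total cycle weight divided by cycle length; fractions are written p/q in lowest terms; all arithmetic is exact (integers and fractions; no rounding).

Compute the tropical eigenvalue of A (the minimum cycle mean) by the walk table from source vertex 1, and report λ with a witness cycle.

q=0: [0, ∞, ∞]
q=1: [∞, -3, 7]
q=2: [-1, 4, ∞]
q=3: [6, -4, 6]
Optimal cycle mean attained by: cycle 1->2->1, total (-3) + 2, length 2.
Answer: λ = -1/2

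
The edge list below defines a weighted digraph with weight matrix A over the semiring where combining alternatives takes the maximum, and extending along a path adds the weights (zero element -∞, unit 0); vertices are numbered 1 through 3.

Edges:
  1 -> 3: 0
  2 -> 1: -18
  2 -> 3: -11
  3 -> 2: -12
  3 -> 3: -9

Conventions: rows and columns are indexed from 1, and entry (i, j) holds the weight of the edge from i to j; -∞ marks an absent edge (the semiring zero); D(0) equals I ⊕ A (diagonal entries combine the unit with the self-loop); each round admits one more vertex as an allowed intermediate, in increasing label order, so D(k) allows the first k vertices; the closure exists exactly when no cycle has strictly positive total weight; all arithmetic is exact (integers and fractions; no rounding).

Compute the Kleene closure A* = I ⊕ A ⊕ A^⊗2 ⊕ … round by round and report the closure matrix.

D(0):
  [0, -∞, 0]
  [-18, 0, -11]
  [-∞, -12, 0]
D(1):
  [0, -∞, 0]
  [-18, 0, -11]
  [-∞, -12, 0]
D(2):
  [0, -∞, 0]
  [-18, 0, -11]
  [-30, -12, 0]
D(3):
  [0, -12, 0]
  [-18, 0, -11]
  [-30, -12, 0]
Answer: A* = [[0, -12, 0], [-18, 0, -11], [-30, -12, 0]]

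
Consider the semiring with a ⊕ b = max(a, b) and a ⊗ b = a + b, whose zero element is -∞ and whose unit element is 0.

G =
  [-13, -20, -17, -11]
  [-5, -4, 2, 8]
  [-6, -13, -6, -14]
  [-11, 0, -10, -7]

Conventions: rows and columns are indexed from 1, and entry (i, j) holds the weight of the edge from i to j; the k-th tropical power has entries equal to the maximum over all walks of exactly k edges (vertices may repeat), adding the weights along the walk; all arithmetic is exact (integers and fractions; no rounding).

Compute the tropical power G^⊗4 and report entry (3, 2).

G^⊗2:
  [-22, -11, -18, -12]
  [-3, 8, -2, 4]
  [-12, -14, -11, -5]
  [-5, -4, 2, 8]
G^⊗3:
  [-16, -12, -9, -3]
  [3, 4, 10, 16]
  [-16, -5, -12, -6]
  [-3, 8, -2, 4]
G^⊗4:
  [-14, -3, -10, -4]
  [5, 16, 6, 12]
  [-10, -6, -3, 3]
  [3, 4, 10, 16]
Key observation: the optimum is the walk 3->4->2->4->2, with weight (-14) + 0 + 8 + 0 = -6.
Optimal value attained by: walk 3->4->2->4->2.
Answer: (G^⊗4)[3][2] = -6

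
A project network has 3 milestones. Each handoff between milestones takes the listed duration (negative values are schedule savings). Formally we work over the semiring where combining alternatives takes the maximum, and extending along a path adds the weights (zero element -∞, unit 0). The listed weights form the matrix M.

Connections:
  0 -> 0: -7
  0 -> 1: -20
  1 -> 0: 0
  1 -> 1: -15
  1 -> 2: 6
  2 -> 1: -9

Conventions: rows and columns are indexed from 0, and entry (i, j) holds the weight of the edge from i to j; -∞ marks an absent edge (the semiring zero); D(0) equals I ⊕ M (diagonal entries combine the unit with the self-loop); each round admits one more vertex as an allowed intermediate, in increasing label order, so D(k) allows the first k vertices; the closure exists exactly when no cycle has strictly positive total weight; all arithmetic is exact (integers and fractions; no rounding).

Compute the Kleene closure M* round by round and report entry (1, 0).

D(0):
  [0, -20, -∞]
  [0, 0, 6]
  [-∞, -9, 0]
D(1):
  [0, -20, -∞]
  [0, 0, 6]
  [-∞, -9, 0]
D(2):
  [0, -20, -14]
  [0, 0, 6]
  [-9, -9, 0]
D(3):
  [0, -20, -14]
  [0, 0, 6]
  [-9, -9, 0]
Answer: M*[1][0] = 0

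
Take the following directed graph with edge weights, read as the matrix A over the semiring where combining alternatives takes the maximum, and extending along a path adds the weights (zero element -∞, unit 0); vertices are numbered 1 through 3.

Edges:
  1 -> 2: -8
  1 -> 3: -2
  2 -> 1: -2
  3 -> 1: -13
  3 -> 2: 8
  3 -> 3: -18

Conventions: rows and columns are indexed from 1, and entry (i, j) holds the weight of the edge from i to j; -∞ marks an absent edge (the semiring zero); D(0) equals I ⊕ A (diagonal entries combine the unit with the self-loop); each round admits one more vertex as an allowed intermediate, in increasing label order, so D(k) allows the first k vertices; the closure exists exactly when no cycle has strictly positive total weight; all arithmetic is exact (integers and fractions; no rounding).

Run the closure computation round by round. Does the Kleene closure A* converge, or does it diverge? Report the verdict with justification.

D(0):
  [0, -8, -2]
  [-2, 0, -∞]
  [-13, 8, 0]
D(1):
  [0, -8, -2]
  [-2, 0, -4]
  [-13, 8, 0]
Detection: at round 2, diagonal entry (3, 3) turns strictly positive.
Key observation: the cycle 3->2->1->3 has total weight 8 + (-2) + (-2), which is strictly positive.
Answer: DIVERGES — positive cycle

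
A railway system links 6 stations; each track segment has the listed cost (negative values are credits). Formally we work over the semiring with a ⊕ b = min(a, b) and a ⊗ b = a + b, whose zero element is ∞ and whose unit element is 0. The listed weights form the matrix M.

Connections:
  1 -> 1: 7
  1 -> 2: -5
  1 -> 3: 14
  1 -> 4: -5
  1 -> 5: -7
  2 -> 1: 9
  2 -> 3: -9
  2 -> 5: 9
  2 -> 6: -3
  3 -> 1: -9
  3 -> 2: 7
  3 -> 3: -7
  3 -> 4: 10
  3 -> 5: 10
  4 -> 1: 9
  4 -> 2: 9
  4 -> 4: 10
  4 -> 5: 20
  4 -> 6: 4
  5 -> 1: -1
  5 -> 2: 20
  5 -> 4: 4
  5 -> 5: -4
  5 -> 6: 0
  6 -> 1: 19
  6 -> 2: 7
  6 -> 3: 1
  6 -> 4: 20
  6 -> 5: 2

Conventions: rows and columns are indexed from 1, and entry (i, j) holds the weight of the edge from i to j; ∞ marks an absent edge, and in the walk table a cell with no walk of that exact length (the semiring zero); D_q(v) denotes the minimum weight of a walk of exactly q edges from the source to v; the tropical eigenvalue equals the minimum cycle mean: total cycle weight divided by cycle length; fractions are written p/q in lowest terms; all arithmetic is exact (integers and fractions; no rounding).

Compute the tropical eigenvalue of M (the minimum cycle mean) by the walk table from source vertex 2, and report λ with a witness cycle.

q=0: [∞, 0, ∞, ∞, ∞, ∞]
q=1: [9, ∞, -9, ∞, 9, -3]
q=2: [-18, -2, -16, 1, -1, 9]
q=3: [-25, -23, -23, -23, -25, -5]
q=4: [-32, -30, -32, -30, -32, -26]
q=5: [-41, -37, -39, -37, -39, -33]
q=6: [-48, -46, -46, -46, -48, -40]
Optimal cycle mean attained by: cycle 1->2->3->1, total (-5) + (-9) + (-9), length 3.
Answer: λ = -23/3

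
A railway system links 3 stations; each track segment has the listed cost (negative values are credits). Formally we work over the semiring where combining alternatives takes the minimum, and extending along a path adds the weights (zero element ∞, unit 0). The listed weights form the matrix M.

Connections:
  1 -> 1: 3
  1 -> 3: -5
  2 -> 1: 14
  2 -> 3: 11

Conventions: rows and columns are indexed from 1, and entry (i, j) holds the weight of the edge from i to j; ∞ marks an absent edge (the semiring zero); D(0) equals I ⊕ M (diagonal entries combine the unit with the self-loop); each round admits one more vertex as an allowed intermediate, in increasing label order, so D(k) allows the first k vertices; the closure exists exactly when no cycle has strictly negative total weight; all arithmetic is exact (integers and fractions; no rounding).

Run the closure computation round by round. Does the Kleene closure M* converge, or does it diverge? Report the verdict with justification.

D(0):
  [0, ∞, -5]
  [14, 0, 11]
  [∞, ∞, 0]
D(1):
  [0, ∞, -5]
  [14, 0, 9]
  [∞, ∞, 0]
D(2):
  [0, ∞, -5]
  [14, 0, 9]
  [∞, ∞, 0]
D(3):
  [0, ∞, -5]
  [14, 0, 9]
  [∞, ∞, 0]
Key observation: every diagonal entry stays at the unit through all rounds, so no improving cycle exists.
Answer: CONVERGES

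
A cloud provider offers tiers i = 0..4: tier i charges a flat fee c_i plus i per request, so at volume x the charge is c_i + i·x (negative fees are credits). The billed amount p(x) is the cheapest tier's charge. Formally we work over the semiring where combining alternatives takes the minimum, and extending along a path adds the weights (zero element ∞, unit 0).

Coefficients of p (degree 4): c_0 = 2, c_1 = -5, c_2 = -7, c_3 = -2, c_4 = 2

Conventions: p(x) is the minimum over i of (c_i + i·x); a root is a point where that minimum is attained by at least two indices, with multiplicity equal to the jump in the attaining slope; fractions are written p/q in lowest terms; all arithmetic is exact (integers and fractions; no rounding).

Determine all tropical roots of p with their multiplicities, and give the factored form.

hull edge (i=0, c=2) to (i=1, c=-5): slope -7, span 1
hull edge (i=1, c=-5) to (i=2, c=-7): slope -2, span 1
hull edge (i=2, c=-7) to (i=4, c=2): slope 9/2, span 2
Factored form: p(x) = 2 ⊗ (x ⊕ (-9/2)) ⊗ (x ⊕ (-9/2)) ⊗ (x ⊕ 2) ⊗ (x ⊕ 7)
Answer: roots = -9/2 (mult 2), 2 (mult 1), 7 (mult 1)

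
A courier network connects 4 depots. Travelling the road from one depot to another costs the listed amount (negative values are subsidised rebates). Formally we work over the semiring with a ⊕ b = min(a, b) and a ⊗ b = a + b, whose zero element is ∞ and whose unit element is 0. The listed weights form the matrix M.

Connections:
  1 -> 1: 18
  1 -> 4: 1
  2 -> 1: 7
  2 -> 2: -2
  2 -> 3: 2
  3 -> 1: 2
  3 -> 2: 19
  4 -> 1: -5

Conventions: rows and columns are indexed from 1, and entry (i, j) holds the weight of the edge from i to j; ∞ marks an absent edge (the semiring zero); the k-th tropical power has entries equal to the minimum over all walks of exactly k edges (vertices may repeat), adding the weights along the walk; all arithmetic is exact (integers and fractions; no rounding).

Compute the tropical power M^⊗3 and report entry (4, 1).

M^⊗2:
  [-4, ∞, ∞, 19]
  [4, -4, 0, 8]
  [20, 17, 21, 3]
  [13, ∞, ∞, -4]
M^⊗3:
  [14, ∞, ∞, -3]
  [2, -6, -2, 5]
  [-2, 15, 19, 21]
  [-9, ∞, ∞, 14]
Key observation: the optimum is the walk 4->1->4->1, with weight (-5) + 1 + (-5) = -9.
Optimal value attained by: walk 4->1->4->1.
Answer: (M^⊗3)[4][1] = -9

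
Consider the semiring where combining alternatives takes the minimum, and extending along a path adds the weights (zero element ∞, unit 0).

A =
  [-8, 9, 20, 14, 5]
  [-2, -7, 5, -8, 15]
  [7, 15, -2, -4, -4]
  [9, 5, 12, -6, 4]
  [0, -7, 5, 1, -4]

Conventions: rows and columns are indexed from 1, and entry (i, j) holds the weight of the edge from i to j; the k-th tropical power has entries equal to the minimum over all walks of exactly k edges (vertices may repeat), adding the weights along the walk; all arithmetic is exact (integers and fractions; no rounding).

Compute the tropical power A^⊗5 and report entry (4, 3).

A^⊗2:
  [-16, -2, 10, 1, -3]
  [-10, -14, -2, -15, -4]
  [-4, -11, -4, -10, -8]
  [1, -3, 6, -12, -2]
  [-9, -14, -2, -15, -8]
A^⊗3:
  [-24, -10, 2, -10, -11]
  [-18, -21, -9, -22, -11]
  [-13, -18, -6, -19, -12]
  [-7, -10, 0, -18, -8]
  [-17, -21, -9, -22, -12]
A^⊗4:
  [-32, -18, -6, -18, -19]
  [-26, -28, -16, -29, -18]
  [-21, -25, -13, -26, -16]
  [-15, -17, -6, -24, -14]
  [-25, -28, -16, -29, -18]
A^⊗5:
  [-40, -26, -14, -26, -27]
  [-34, -35, -23, -36, -25]
  [-29, -32, -20, -33, -22]
  [-23, -24, -12, -30, -20]
  [-33, -35, -23, -36, -25]
Key observation: the optimum is the walk 4->4->4->4->4->3, with weight (-6) + (-6) + (-6) + (-6) + 12 = -12.
Optimal value attained by: walk 4->4->4->4->4->3.
Answer: (A^⊗5)[4][3] = -12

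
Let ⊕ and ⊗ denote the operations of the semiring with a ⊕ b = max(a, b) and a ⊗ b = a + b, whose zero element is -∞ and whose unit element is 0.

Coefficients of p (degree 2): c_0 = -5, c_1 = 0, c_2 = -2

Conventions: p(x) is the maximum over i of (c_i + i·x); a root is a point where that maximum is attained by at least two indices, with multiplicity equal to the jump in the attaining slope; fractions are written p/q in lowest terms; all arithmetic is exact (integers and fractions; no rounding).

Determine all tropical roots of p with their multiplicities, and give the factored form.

hull edge (i=0, c=-5) to (i=1, c=0): slope 5, span 1
hull edge (i=1, c=0) to (i=2, c=-2): slope -2, span 1
Factored form: p(x) = -2 ⊗ (x ⊕ (-5)) ⊗ (x ⊕ 2)
Answer: roots = -5 (mult 1), 2 (mult 1)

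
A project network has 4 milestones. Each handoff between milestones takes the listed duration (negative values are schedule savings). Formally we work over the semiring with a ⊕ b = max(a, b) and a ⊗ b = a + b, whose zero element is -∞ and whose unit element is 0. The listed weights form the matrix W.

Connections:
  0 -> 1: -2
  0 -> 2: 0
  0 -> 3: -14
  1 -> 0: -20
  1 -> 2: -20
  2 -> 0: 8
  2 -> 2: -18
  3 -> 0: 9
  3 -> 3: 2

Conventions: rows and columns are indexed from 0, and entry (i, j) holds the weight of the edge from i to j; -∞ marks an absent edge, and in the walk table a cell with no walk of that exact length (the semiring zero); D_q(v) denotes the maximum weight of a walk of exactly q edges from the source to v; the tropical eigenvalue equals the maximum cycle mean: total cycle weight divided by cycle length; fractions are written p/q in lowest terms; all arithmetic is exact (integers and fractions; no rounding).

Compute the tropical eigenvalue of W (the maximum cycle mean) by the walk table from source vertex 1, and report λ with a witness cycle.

q=0: [-∞, 0, -∞, -∞]
q=1: [-20, -∞, -20, -∞]
q=2: [-12, -22, -20, -34]
q=3: [-12, -14, -12, -26]
q=4: [-4, -14, -12, -24]
Optimal cycle mean attained by: cycle 0->2->0, total 0 + 8, length 2.
Answer: λ = 4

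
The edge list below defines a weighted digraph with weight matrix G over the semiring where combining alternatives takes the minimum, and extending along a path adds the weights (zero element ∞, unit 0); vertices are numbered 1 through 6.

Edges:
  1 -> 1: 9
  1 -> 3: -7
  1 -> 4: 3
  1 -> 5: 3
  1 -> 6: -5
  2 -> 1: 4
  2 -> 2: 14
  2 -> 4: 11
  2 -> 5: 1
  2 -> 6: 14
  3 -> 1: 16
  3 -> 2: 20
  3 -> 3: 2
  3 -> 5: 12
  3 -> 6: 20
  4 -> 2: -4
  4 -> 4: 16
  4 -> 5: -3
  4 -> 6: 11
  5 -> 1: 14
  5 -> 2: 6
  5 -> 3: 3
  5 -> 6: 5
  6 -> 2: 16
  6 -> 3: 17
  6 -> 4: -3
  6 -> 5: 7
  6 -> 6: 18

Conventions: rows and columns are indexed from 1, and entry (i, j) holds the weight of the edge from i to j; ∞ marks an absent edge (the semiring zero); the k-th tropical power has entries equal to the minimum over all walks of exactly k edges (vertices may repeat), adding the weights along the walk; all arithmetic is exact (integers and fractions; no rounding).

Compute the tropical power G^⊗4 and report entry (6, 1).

G^⊗2:
  [9, -1, -5, -8, 0, 4]
  [13, 7, -3, 7, 7, -1]
  [18, 18, 4, 17, 14, 11]
  [0, 3, 0, 7, -3, 2]
  [10, 20, 5, 2, 7, 9]
  [20, -7, 10, 13, -6, 8]
G^⊗3:
  [3, -12, -3, 1, -11, 3]
  [11, 3, -1, -4, 4, 8]
  [20, 13, 6, 8, 14, 13]
  [7, 3, -7, -1, 3, -5]
  [19, -2, 3, 6, -1, 5]
  [-3, 0, -3, 4, -6, -1]
G^⊗4:
  [-8, -5, -8, -1, -11, -6]
  [7, -8, 1, 5, -7, 6]
  [17, 4, 8, 10, 5, 15]
  [7, -5, -5, -8, -4, 2]
  [2, 2, 2, 2, -1, 4]
  [4, 0, -10, -4, 0, -8]
Key observation: the optimum is the walk 6->4->5->2->1, with weight (-3) + (-3) + 6 + 4 = 4.
Optimal value attained by: walk 6->4->5->2->1.
Answer: (G^⊗4)[6][1] = 4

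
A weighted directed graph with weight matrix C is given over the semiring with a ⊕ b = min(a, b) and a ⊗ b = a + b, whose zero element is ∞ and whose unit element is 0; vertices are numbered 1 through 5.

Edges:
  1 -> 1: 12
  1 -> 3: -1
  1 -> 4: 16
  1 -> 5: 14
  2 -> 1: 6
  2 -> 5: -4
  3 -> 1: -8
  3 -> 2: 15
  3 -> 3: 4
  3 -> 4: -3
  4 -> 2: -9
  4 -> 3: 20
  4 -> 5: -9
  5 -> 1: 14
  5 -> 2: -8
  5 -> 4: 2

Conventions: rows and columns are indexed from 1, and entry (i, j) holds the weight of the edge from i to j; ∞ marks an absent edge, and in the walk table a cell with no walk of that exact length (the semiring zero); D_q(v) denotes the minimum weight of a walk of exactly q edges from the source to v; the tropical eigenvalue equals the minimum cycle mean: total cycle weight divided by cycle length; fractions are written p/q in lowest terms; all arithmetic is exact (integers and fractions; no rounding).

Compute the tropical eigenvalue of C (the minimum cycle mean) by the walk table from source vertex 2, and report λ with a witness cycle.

q=0: [∞, 0, ∞, ∞, ∞]
q=1: [6, ∞, ∞, ∞, -4]
q=2: [10, -12, 5, -2, 20]
q=3: [-6, -11, 9, 2, -16]
q=4: [-5, -24, -7, -14, -15]
q=5: [-18, -23, -6, -13, -28]
Optimal cycle mean attained by: cycle 2->5->2, total (-4) + (-8), length 2.
Answer: λ = -6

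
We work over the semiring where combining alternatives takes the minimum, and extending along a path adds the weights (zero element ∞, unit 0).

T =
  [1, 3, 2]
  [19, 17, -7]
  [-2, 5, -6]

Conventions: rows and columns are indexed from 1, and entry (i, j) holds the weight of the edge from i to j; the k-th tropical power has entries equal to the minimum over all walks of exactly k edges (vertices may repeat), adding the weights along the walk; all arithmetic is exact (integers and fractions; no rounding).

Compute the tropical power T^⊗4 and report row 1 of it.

T^⊗2:
  [0, 4, -4]
  [-9, -2, -13]
  [-8, -1, -12]
T^⊗3:
  [-6, 1, -10]
  [-15, -8, -19]
  [-14, -7, -18]
T^⊗4:
  [-12, -5, -16]
  [-21, -14, -25]
  [-20, -13, -24]
Answer: row 1 of T^⊗4 = [-12, -5, -16]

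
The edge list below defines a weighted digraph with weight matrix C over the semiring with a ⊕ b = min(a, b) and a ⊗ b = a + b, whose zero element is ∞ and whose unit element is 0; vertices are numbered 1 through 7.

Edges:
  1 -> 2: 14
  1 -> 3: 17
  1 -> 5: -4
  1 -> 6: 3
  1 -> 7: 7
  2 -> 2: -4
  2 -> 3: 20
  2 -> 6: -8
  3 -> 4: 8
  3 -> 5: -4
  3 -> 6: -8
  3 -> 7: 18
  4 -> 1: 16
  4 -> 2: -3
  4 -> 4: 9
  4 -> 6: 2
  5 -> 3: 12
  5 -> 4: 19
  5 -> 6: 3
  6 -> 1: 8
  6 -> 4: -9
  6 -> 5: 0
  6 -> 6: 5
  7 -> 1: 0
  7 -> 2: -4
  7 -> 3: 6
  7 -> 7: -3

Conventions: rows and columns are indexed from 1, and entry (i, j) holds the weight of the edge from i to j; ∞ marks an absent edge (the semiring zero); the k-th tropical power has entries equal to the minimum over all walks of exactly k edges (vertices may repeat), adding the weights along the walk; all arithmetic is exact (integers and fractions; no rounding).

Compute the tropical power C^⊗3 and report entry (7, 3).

C^⊗2:
  [7, 3, 8, -6, 3, -1, 4]
  [0, -8, 16, -17, -8, -12, 38]
  [0, 5, 8, -17, -8, -3, 15]
  [10, -7, 17, -7, 2, -11, 23]
  [11, 16, ∞, -6, 3, 4, 30]
  [7, -12, 12, -4, 4, -7, 15]
  [-3, -8, 3, 14, -4, -12, -6]
C^⊗3:
  [4, -9, 10, -10, -1, -5, 1]
  [-4, -20, 4, -21, -12, -16, 7]
  [-1, -20, 4, -12, -4, -15, 7]
  [-3, -11, 13, -20, -11, -15, 17]
  [10, -9, 15, -5, 4, -4, 18]
  [1, -16, 8, -16, -7, -20, 12]
  [-6, -12, 0, -21, -12, -16, -9]
Key observation: the optimum is the walk 7->7->7->3, with weight (-3) + (-3) + 6 = 0.
Optimal value attained by: walk 7->7->7->3.
Answer: (C^⊗3)[7][3] = 0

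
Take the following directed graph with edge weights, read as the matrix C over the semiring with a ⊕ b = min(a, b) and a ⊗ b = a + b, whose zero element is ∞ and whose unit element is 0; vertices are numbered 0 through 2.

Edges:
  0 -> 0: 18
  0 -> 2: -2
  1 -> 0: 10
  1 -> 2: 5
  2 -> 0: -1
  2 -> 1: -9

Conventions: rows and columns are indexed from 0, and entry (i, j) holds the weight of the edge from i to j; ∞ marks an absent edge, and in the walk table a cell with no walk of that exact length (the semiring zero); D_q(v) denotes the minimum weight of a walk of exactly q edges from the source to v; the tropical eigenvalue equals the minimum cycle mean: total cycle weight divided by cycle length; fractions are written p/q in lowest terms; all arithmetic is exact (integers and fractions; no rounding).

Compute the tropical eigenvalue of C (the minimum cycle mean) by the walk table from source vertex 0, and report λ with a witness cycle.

q=0: [0, ∞, ∞]
q=1: [18, ∞, -2]
q=2: [-3, -11, 16]
q=3: [-1, 7, -6]
Optimal cycle mean attained by: cycle 1->2->1, total 5 + (-9), length 2.
Answer: λ = -2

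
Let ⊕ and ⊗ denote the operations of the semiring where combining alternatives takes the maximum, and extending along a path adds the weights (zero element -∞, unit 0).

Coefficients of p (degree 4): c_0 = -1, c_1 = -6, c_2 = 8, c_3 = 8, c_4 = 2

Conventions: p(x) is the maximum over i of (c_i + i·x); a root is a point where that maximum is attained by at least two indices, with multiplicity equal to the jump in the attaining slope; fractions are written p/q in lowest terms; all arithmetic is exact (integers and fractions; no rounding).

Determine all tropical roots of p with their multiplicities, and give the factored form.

hull edge (i=0, c=-1) to (i=2, c=8): slope 9/2, span 2
hull edge (i=2, c=8) to (i=3, c=8): slope 0, span 1
hull edge (i=3, c=8) to (i=4, c=2): slope -6, span 1
Factored form: p(x) = 2 ⊗ (x ⊕ (-9/2)) ⊗ (x ⊕ (-9/2)) ⊗ (x ⊕ 0) ⊗ (x ⊕ 6)
Answer: roots = -9/2 (mult 2), 0 (mult 1), 6 (mult 1)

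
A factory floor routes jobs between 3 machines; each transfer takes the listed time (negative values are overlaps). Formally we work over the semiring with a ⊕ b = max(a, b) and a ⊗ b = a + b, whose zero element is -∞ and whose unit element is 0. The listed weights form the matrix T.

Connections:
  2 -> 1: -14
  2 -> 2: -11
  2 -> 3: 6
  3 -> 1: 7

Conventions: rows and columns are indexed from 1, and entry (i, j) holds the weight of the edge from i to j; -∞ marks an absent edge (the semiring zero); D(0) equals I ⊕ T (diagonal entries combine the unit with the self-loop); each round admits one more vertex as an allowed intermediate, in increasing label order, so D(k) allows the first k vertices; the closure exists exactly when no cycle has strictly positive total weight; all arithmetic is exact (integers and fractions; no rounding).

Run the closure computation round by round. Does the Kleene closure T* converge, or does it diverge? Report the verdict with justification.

D(0):
  [0, -∞, -∞]
  [-14, 0, 6]
  [7, -∞, 0]
D(1):
  [0, -∞, -∞]
  [-14, 0, 6]
  [7, -∞, 0]
D(2):
  [0, -∞, -∞]
  [-14, 0, 6]
  [7, -∞, 0]
D(3):
  [0, -∞, -∞]
  [13, 0, 6]
  [7, -∞, 0]
Key observation: every diagonal entry stays at the unit through all rounds, so no improving cycle exists.
Answer: CONVERGES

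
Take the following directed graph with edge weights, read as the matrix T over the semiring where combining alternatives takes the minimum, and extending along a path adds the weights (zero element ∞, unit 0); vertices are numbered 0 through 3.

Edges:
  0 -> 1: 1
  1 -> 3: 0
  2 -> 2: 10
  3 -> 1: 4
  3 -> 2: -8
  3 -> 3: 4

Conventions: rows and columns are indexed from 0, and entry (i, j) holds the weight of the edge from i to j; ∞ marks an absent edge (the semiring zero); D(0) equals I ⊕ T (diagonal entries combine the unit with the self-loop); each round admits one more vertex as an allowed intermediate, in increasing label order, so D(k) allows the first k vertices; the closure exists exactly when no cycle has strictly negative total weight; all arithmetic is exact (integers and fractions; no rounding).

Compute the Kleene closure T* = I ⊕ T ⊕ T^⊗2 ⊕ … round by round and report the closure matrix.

D(0):
  [0, 1, ∞, ∞]
  [∞, 0, ∞, 0]
  [∞, ∞, 0, ∞]
  [∞, 4, -8, 0]
D(1):
  [0, 1, ∞, ∞]
  [∞, 0, ∞, 0]
  [∞, ∞, 0, ∞]
  [∞, 4, -8, 0]
D(2):
  [0, 1, ∞, 1]
  [∞, 0, ∞, 0]
  [∞, ∞, 0, ∞]
  [∞, 4, -8, 0]
D(3):
  [0, 1, ∞, 1]
  [∞, 0, ∞, 0]
  [∞, ∞, 0, ∞]
  [∞, 4, -8, 0]
D(4):
  [0, 1, -7, 1]
  [∞, 0, -8, 0]
  [∞, ∞, 0, ∞]
  [∞, 4, -8, 0]
Answer: T* = [[0, 1, -7, 1], [∞, 0, -8, 0], [∞, ∞, 0, ∞], [∞, 4, -8, 0]]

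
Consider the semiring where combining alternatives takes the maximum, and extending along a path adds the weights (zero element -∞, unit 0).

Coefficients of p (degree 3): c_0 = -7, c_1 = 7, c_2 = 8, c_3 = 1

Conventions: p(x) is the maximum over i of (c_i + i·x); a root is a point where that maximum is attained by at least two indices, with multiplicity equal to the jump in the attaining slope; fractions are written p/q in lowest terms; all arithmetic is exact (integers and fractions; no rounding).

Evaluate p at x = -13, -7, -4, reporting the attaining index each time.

p(-13) = max(-7+0·(-13)=-7, 7+1·(-13)=-6, 8+2·(-13)=-18, 1+3·(-13)=-38) = -6 (attained by i=1)
p(-7) = max(-7+0·(-7)=-7, 7+1·(-7)=0, 8+2·(-7)=-6, 1+3·(-7)=-20) = 0 (attained by i=1)
p(-4) = max(-7+0·(-4)=-7, 7+1·(-4)=3, 8+2·(-4)=0, 1+3·(-4)=-11) = 3 (attained by i=1)
Answer: p(-13) = -6; p(-7) = 0; p(-4) = 3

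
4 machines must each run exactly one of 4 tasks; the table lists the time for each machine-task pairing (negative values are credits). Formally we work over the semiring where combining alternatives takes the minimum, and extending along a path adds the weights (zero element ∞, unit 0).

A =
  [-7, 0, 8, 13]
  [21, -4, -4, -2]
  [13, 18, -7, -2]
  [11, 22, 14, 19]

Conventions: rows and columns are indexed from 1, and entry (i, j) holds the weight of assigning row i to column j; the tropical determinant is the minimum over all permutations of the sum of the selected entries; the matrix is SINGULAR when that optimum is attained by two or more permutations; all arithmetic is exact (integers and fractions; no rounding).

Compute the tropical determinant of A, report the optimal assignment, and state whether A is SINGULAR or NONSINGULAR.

σ = (1, 2, 3, 4): (-7) + (-4) + (-7) + 19 = 1
σ = (1, 2, 4, 3): (-7) + (-4) + (-2) + 14 = 1
σ = (1, 3, 2, 4): (-7) + (-4) + 18 + 19 = 26
σ = (1, 3, 4, 2): (-7) + (-4) + (-2) + 22 = 9
σ = (1, 4, 2, 3): (-7) + (-2) + 18 + 14 = 23
σ = (1, 4, 3, 2): (-7) + (-2) + (-7) + 22 = 6
σ = (2, 1, 3, 4): 0 + 21 + (-7) + 19 = 33
σ = (2, 1, 4, 3): 0 + 21 + (-2) + 14 = 33
σ = (2, 3, 1, 4): 0 + (-4) + 13 + 19 = 28
σ = (2, 3, 4, 1): 0 + (-4) + (-2) + 11 = 5
σ = (2, 4, 1, 3): 0 + (-2) + 13 + 14 = 25
σ = (2, 4, 3, 1): 0 + (-2) + (-7) + 11 = 2
σ = (3, 1, 2, 4): 8 + 21 + 18 + 19 = 66
σ = (3, 1, 4, 2): 8 + 21 + (-2) + 22 = 49
σ = (3, 2, 1, 4): 8 + (-4) + 13 + 19 = 36
σ = (3, 2, 4, 1): 8 + (-4) + (-2) + 11 = 13
σ = (3, 4, 1, 2): 8 + (-2) + 13 + 22 = 41
σ = (3, 4, 2, 1): 8 + (-2) + 18 + 11 = 35
σ = (4, 1, 2, 3): 13 + 21 + 18 + 14 = 66
σ = (4, 1, 3, 2): 13 + 21 + (-7) + 22 = 49
σ = (4, 2, 1, 3): 13 + (-4) + 13 + 14 = 36
σ = (4, 2, 3, 1): 13 + (-4) + (-7) + 11 = 13
σ = (4, 3, 1, 2): 13 + (-4) + 13 + 22 = 44
σ = (4, 3, 2, 1): 13 + (-4) + 18 + 11 = 38
Optimal value attained by: σ = (1, 2, 3, 4).
Answer: det⊕(A) = 1; verdict: SINGULAR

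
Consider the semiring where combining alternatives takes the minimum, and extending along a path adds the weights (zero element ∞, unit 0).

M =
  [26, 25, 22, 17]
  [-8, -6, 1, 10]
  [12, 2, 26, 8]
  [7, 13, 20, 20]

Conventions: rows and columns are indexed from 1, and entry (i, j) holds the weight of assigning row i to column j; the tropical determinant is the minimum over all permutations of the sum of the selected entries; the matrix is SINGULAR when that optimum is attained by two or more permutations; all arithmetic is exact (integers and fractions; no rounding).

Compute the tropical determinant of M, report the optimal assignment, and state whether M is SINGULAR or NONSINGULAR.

σ = (1, 2, 3, 4): 26 + (-6) + 26 + 20 = 66
σ = (1, 2, 4, 3): 26 + (-6) + 8 + 20 = 48
σ = (1, 3, 2, 4): 26 + 1 + 2 + 20 = 49
σ = (1, 3, 4, 2): 26 + 1 + 8 + 13 = 48
σ = (1, 4, 2, 3): 26 + 10 + 2 + 20 = 58
σ = (1, 4, 3, 2): 26 + 10 + 26 + 13 = 75
σ = (2, 1, 3, 4): 25 + (-8) + 26 + 20 = 63
σ = (2, 1, 4, 3): 25 + (-8) + 8 + 20 = 45
σ = (2, 3, 1, 4): 25 + 1 + 12 + 20 = 58
σ = (2, 3, 4, 1): 25 + 1 + 8 + 7 = 41
σ = (2, 4, 1, 3): 25 + 10 + 12 + 20 = 67
σ = (2, 4, 3, 1): 25 + 10 + 26 + 7 = 68
σ = (3, 1, 2, 4): 22 + (-8) + 2 + 20 = 36
σ = (3, 1, 4, 2): 22 + (-8) + 8 + 13 = 35
σ = (3, 2, 1, 4): 22 + (-6) + 12 + 20 = 48
σ = (3, 2, 4, 1): 22 + (-6) + 8 + 7 = 31
σ = (3, 4, 1, 2): 22 + 10 + 12 + 13 = 57
σ = (3, 4, 2, 1): 22 + 10 + 2 + 7 = 41
σ = (4, 1, 2, 3): 17 + (-8) + 2 + 20 = 31
σ = (4, 1, 3, 2): 17 + (-8) + 26 + 13 = 48
σ = (4, 2, 1, 3): 17 + (-6) + 12 + 20 = 43
σ = (4, 2, 3, 1): 17 + (-6) + 26 + 7 = 44
σ = (4, 3, 1, 2): 17 + 1 + 12 + 13 = 43
σ = (4, 3, 2, 1): 17 + 1 + 2 + 7 = 27
Optimal value attained by: σ = (4, 3, 2, 1).
Answer: det⊕(M) = 27; verdict: NONSINGULAR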